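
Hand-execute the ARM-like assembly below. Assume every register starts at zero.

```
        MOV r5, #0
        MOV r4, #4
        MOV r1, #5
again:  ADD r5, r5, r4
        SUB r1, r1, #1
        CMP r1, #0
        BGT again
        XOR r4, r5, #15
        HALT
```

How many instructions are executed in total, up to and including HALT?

after MOV r5, #0: r5=0
after MOV r4, #4: r4=4
after MOV r1, #5: r1=5
after ADD r5, r5, r4: r5=0+4=4
after SUB r1, r1, #1: r1=5-1=4
CMP r1, #0  (cmp 4,0)
BGT again: taken
after ADD r5, r5, r4: r5=4+4=8
after SUB r1, r1, #1: r1=4-1=3
CMP r1, #0  (cmp 3,0)
BGT again: taken
after ADD r5, r5, r4: r5=8+4=12
after SUB r1, r1, #1: r1=3-1=2
CMP r1, #0  (cmp 2,0)
BGT again: taken
after ADD r5, r5, r4: r5=12+4=16
after SUB r1, r1, #1: r1=2-1=1
CMP r1, #0  (cmp 1,0)
BGT again: taken
after ADD r5, r5, r4: r5=16+4=20
after SUB r1, r1, #1: r1=1-1=0
CMP r1, #0  (cmp 0,0)
BGT again: not taken
after XOR r4, r5, #15: r4=20^15=27
halt.
Total executed instructions: 25.

25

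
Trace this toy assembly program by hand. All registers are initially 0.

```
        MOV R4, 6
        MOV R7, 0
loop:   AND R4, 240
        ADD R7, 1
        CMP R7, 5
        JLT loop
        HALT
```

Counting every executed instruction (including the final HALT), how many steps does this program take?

23

MOV R4, 6 → R4=6
MOV R7, 0 → R7=0
AND R4, 240 → R4=6&240=0
ADD R7, 1 → R7=0+1=1
CMP R7, 5  (cmp 1,5)
JLT loop: taken
AND R4, 240 → R4=0&240=0
ADD R7, 1 → R7=1+1=2
CMP R7, 5  (cmp 2,5)
JLT loop: taken
AND R4, 240 → R4=0&240=0
ADD R7, 1 → R7=2+1=3
CMP R7, 5  (cmp 3,5)
JLT loop: taken
AND R4, 240 → R4=0&240=0
ADD R7, 1 → R7=3+1=4
CMP R7, 5  (cmp 4,5)
JLT loop: taken
AND R4, 240 → R4=0&240=0
ADD R7, 1 → R7=4+1=5
CMP R7, 5  (cmp 5,5)
JLT loop: not taken
halt.
Total executed instructions: 23.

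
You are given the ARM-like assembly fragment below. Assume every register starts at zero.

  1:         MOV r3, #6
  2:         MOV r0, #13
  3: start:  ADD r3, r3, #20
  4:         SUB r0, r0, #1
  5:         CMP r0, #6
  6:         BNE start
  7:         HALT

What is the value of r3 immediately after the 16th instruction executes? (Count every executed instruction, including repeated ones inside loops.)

86

after MOV r3, #6: r3=6
after MOV r0, #13: r0=13
after ADD r3, r3, #20: r3=6+20=26
after SUB r0, r0, #1: r0=13-1=12
CMP r0, #6  (cmp 12,6)
BNE start: taken
after ADD r3, r3, #20: r3=26+20=46
after SUB r0, r0, #1: r0=12-1=11
CMP r0, #6  (cmp 11,6)
BNE start: taken
after ADD r3, r3, #20: r3=46+20=66
after SUB r0, r0, #1: r0=11-1=10
CMP r0, #6  (cmp 10,6)
BNE start: taken
after ADD r3, r3, #20: r3=66+20=86
after SUB r0, r0, #1: r0=10-1=9
After step 16: r3 = 86.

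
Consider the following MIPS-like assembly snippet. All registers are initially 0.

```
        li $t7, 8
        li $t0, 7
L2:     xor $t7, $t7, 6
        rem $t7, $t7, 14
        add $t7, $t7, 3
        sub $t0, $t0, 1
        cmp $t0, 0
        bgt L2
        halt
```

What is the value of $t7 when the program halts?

$t7=8
$t0=7
$t7=8^6=14
$t7=14%14=0
$t7=0+3=3
$t0=7-1=6
cmp $t0, 0  (cmp 6,0)
bgt L2: taken
$t7=3^6=5
$t7=5%14=5
$t7=5+3=8
$t0=6-1=5
cmp $t0, 0  (cmp 5,0)
bgt L2: taken
$t7=8^6=14
$t7=14%14=0
$t7=0+3=3
$t0=5-1=4
cmp $t0, 0  (cmp 4,0)
bgt L2: taken
$t7=3^6=5
$t7=5%14=5
$t7=5+3=8
$t0=4-1=3
cmp $t0, 0  (cmp 3,0)
bgt L2: taken
$t7=8^6=14
$t7=14%14=0
$t7=0+3=3
$t0=3-1=2
cmp $t0, 0  (cmp 2,0)
bgt L2: taken
$t7=3^6=5
$t7=5%14=5
$t7=5+3=8
$t0=2-1=1
cmp $t0, 0  (cmp 1,0)
bgt L2: taken
$t7=8^6=14
$t7=14%14=0
$t7=0+3=3
$t0=1-1=0
cmp $t0, 0  (cmp 0,0)
bgt L2: not taken
halt.

3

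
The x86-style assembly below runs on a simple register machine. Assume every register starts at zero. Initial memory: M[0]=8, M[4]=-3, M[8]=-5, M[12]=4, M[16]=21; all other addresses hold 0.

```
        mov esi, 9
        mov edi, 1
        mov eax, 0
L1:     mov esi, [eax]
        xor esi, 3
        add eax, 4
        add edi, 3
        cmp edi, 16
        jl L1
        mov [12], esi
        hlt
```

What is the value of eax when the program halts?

mov esi, 9 → esi=9
mov edi, 1 → edi=1
mov eax, 0 → eax=0
mov esi, [eax] → esi=M[0]=8
xor esi, 3 → esi=8^3=11
add eax, 4 → eax=0+4=4
add edi, 3 → edi=1+3=4
cmp edi, 16  (cmp 4,16)
jl L1: taken
mov esi, [eax] → esi=M[4]=-3
xor esi, 3 → esi=(-3)^3=-2
add eax, 4 → eax=4+4=8
add edi, 3 → edi=4+3=7
cmp edi, 16  (cmp 7,16)
jl L1: taken
mov esi, [eax] → esi=M[8]=-5
xor esi, 3 → esi=(-5)^3=-8
add eax, 4 → eax=8+4=12
add edi, 3 → edi=7+3=10
cmp edi, 16  (cmp 10,16)
jl L1: taken
mov esi, [eax] → esi=M[12]=4
xor esi, 3 → esi=4^3=7
add eax, 4 → eax=12+4=16
add edi, 3 → edi=10+3=13
cmp edi, 16  (cmp 13,16)
jl L1: taken
mov esi, [eax] → esi=M[16]=21
xor esi, 3 → esi=21^3=22
add eax, 4 → eax=16+4=20
add edi, 3 → edi=13+3=16
cmp edi, 16  (cmp 16,16)
jl L1: not taken
mov [12], esi → M[12]=22
halt.

20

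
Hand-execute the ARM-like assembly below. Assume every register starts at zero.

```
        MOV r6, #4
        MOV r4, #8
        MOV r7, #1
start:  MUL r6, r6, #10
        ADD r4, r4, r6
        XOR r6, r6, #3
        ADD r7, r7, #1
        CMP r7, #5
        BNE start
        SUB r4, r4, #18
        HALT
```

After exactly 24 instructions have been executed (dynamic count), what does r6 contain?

MOV r6, #4 → r6=4
MOV r4, #8 → r4=8
MOV r7, #1 → r7=1
MUL r6, r6, #10 → r6=4*10=40
ADD r4, r4, r6 → r4=8+40=48
XOR r6, r6, #3 → r6=40^3=43
ADD r7, r7, #1 → r7=1+1=2
CMP r7, #5  (cmp 2,5)
BNE start: taken
MUL r6, r6, #10 → r6=43*10=430
ADD r4, r4, r6 → r4=48+430=478
XOR r6, r6, #3 → r6=430^3=429
ADD r7, r7, #1 → r7=2+1=3
CMP r7, #5  (cmp 3,5)
BNE start: taken
MUL r6, r6, #10 → r6=429*10=4290
ADD r4, r4, r6 → r4=478+4290=4768
XOR r6, r6, #3 → r6=4290^3=4289
ADD r7, r7, #1 → r7=3+1=4
CMP r7, #5  (cmp 4,5)
BNE start: taken
MUL r6, r6, #10 → r6=4289*10=42890
ADD r4, r4, r6 → r4=4768+42890=47658
XOR r6, r6, #3 → r6=42890^3=42889
After step 24: r6 = 42889.

42889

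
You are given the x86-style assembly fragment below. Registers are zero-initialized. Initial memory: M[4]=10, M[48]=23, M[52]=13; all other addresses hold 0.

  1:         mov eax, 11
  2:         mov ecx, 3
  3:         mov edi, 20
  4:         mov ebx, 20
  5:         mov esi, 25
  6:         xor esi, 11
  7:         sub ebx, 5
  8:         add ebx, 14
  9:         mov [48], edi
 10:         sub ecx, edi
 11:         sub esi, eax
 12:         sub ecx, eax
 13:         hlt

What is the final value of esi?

7

eax=11
ecx=3
edi=20
ebx=20
esi=25
esi=25^11=18
ebx=20-5=15
ebx=15+14=29
mov [48], edi → M[48]=20
ecx=3-20=-17
esi=18-11=7
ecx=(-17)-11=-28
halt.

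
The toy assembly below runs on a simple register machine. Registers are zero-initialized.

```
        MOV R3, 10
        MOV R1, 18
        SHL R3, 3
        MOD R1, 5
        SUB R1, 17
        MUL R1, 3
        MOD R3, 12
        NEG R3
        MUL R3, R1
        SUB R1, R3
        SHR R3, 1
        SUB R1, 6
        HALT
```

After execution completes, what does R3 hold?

after MOV R3, 10: R3=10
after MOV R1, 18: R1=18
after SHL R3, 3: R3=10<<3=80
after MOD R1, 5: R1=18%5=3
after SUB R1, 17: R1=3-17=-14
after MUL R1, 3: R1=(-14)*3=-42
after MOD R3, 12: R3=80%12=8
after NEG R3: R3=-(8)=-8
after MUL R3, R1: R3=(-8)*(-42)=336
after SUB R1, R3: R1=(-42)-336=-378
after SHR R3, 1: R3=336>>1=168
after SUB R1, 6: R1=(-378)-6=-384
halt.

168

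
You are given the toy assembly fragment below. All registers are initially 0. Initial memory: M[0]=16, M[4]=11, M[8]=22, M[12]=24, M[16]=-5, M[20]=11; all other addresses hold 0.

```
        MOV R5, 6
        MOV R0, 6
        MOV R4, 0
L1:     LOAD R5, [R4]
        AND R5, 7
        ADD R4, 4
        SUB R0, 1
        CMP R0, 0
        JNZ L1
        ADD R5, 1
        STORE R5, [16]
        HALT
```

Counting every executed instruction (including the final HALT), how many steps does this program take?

42

R5=6
R0=6
R4=0
R5=M[0]=16
R5=16&7=0
R4=0+4=4
R0=6-1=5
CMP R0, 0  (cmp 5,0)
JNZ L1: taken
R5=M[4]=11
R5=11&7=3
R4=4+4=8
R0=5-1=4
CMP R0, 0  (cmp 4,0)
JNZ L1: taken
R5=M[8]=22
R5=22&7=6
R4=8+4=12
R0=4-1=3
CMP R0, 0  (cmp 3,0)
JNZ L1: taken
R5=M[12]=24
R5=24&7=0
R4=12+4=16
R0=3-1=2
CMP R0, 0  (cmp 2,0)
JNZ L1: taken
R5=M[16]=-5
R5=(-5)&7=3
R4=16+4=20
R0=2-1=1
CMP R0, 0  (cmp 1,0)
JNZ L1: taken
R5=M[20]=11
R5=11&7=3
R4=20+4=24
R0=1-1=0
CMP R0, 0  (cmp 0,0)
JNZ L1: not taken
R5=3+1=4
STORE R5, [16] → M[16]=4
halt.
Total executed instructions: 42.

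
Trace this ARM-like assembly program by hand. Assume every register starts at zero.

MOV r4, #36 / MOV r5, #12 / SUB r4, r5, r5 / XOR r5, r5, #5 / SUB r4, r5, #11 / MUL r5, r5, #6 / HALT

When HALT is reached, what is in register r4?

MOV r4, #36 → r4=36
MOV r5, #12 → r5=12
SUB r4, r5, r5 → r4=12-12=0
XOR r5, r5, #5 → r5=12^5=9
SUB r4, r5, #11 → r4=9-11=-2
MUL r5, r5, #6 → r5=9*6=54
halt.

-2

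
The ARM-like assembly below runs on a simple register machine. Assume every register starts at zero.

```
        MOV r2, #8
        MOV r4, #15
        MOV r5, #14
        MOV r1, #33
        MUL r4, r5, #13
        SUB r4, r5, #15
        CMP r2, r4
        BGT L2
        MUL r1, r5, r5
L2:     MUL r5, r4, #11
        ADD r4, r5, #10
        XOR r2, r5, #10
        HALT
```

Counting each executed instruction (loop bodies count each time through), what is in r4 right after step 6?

after MOV r2, #8: r2=8
after MOV r4, #15: r4=15
after MOV r5, #14: r5=14
after MOV r1, #33: r1=33
after MUL r4, r5, #13: r4=14*13=182
after SUB r4, r5, #15: r4=14-15=-1
After step 6: r4 = -1.

-1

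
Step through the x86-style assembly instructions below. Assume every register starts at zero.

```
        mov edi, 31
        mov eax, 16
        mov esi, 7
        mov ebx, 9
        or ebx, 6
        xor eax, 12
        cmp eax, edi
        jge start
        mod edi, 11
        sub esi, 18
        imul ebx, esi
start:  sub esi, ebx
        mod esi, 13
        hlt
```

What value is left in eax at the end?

28

mov edi, 31 → edi=31
mov eax, 16 → eax=16
mov esi, 7 → esi=7
mov ebx, 9 → ebx=9
or ebx, 6 → ebx=9|6=15
xor eax, 12 → eax=16^12=28
cmp eax, edi  (cmp 28,31)
jge start: not taken
mod edi, 11 → edi=31%11=9
sub esi, 18 → esi=7-18=-11
imul ebx, esi → ebx=15*(-11)=-165
sub esi, ebx → esi=(-11)-(-165)=154
mod esi, 13 → esi=154%13=11
halt.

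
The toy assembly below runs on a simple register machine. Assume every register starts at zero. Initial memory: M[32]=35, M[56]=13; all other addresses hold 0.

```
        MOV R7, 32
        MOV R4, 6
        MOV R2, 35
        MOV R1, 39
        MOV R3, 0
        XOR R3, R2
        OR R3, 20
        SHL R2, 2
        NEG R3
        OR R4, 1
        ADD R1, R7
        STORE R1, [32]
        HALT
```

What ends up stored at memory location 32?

after MOV R7, 32: R7=32
after MOV R4, 6: R4=6
after MOV R2, 35: R2=35
after MOV R1, 39: R1=39
after MOV R3, 0: R3=0
after XOR R3, R2: R3=0^35=35
after OR R3, 20: R3=35|20=55
after SHL R2, 2: R2=35<<2=140
after NEG R3: R3=-(55)=-55
after OR R4, 1: R4=6|1=7
after ADD R1, R7: R1=39+32=71
STORE R1, [32] → M[32]=71
halt.

71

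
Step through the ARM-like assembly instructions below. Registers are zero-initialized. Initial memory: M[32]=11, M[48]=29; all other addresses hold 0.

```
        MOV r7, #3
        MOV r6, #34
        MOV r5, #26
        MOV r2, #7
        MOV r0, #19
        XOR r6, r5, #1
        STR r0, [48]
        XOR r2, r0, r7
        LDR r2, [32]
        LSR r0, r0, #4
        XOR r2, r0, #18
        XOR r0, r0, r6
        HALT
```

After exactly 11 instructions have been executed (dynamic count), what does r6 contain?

27

after MOV r7, #3: r7=3
after MOV r6, #34: r6=34
after MOV r5, #26: r5=26
after MOV r2, #7: r2=7
after MOV r0, #19: r0=19
after XOR r6, r5, #1: r6=26^1=27
STR r0, [48] → M[48]=19
after XOR r2, r0, r7: r2=19^3=16
after LDR r2, [32]: r2=M[32]=11
after LSR r0, r0, #4: r0=19>>4=1
after XOR r2, r0, #18: r2=1^18=19
After step 11: r6 = 27.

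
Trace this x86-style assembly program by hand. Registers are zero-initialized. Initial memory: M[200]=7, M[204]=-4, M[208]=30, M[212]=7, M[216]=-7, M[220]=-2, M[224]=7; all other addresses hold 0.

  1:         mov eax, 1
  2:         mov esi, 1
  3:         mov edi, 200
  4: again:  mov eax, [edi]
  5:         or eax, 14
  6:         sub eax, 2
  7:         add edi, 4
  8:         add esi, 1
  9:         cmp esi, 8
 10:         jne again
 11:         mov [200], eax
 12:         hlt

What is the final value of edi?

228

mov eax, 1 → eax=1
mov esi, 1 → esi=1
mov edi, 200 → edi=200
mov eax, [edi] → eax=M[200]=7
or eax, 14 → eax=7|14=15
sub eax, 2 → eax=15-2=13
add edi, 4 → edi=200+4=204
add esi, 1 → esi=1+1=2
cmp esi, 8  (cmp 2,8)
jne again: taken
mov eax, [edi] → eax=M[204]=-4
or eax, 14 → eax=(-4)|14=-2
sub eax, 2 → eax=(-2)-2=-4
add edi, 4 → edi=204+4=208
add esi, 1 → esi=2+1=3
cmp esi, 8  (cmp 3,8)
jne again: taken
mov eax, [edi] → eax=M[208]=30
or eax, 14 → eax=30|14=30
sub eax, 2 → eax=30-2=28
add edi, 4 → edi=208+4=212
add esi, 1 → esi=3+1=4
cmp esi, 8  (cmp 4,8)
jne again: taken
mov eax, [edi] → eax=M[212]=7
or eax, 14 → eax=7|14=15
sub eax, 2 → eax=15-2=13
add edi, 4 → edi=212+4=216
add esi, 1 → esi=4+1=5
cmp esi, 8  (cmp 5,8)
jne again: taken
mov eax, [edi] → eax=M[216]=-7
or eax, 14 → eax=(-7)|14=-1
sub eax, 2 → eax=(-1)-2=-3
add edi, 4 → edi=216+4=220
add esi, 1 → esi=5+1=6
cmp esi, 8  (cmp 6,8)
jne again: taken
mov eax, [edi] → eax=M[220]=-2
or eax, 14 → eax=(-2)|14=-2
sub eax, 2 → eax=(-2)-2=-4
add edi, 4 → edi=220+4=224
add esi, 1 → esi=6+1=7
cmp esi, 8  (cmp 7,8)
jne again: taken
mov eax, [edi] → eax=M[224]=7
or eax, 14 → eax=7|14=15
sub eax, 2 → eax=15-2=13
add edi, 4 → edi=224+4=228
add esi, 1 → esi=7+1=8
cmp esi, 8  (cmp 8,8)
jne again: not taken
mov [200], eax → M[200]=13
halt.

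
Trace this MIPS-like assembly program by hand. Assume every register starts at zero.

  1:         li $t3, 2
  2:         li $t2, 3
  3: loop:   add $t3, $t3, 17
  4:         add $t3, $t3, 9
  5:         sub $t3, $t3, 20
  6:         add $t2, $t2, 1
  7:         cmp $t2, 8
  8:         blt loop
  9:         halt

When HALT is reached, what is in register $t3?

32

after li $t3, 2: $t3=2
after li $t2, 3: $t2=3
after add $t3, $t3, 17: $t3=2+17=19
after add $t3, $t3, 9: $t3=19+9=28
after sub $t3, $t3, 20: $t3=28-20=8
after add $t2, $t2, 1: $t2=3+1=4
cmp $t2, 8  (cmp 4,8)
blt loop: taken
after add $t3, $t3, 17: $t3=8+17=25
after add $t3, $t3, 9: $t3=25+9=34
after sub $t3, $t3, 20: $t3=34-20=14
after add $t2, $t2, 1: $t2=4+1=5
cmp $t2, 8  (cmp 5,8)
blt loop: taken
after add $t3, $t3, 17: $t3=14+17=31
after add $t3, $t3, 9: $t3=31+9=40
after sub $t3, $t3, 20: $t3=40-20=20
after add $t2, $t2, 1: $t2=5+1=6
cmp $t2, 8  (cmp 6,8)
blt loop: taken
after add $t3, $t3, 17: $t3=20+17=37
after add $t3, $t3, 9: $t3=37+9=46
after sub $t3, $t3, 20: $t3=46-20=26
after add $t2, $t2, 1: $t2=6+1=7
cmp $t2, 8  (cmp 7,8)
blt loop: taken
after add $t3, $t3, 17: $t3=26+17=43
after add $t3, $t3, 9: $t3=43+9=52
after sub $t3, $t3, 20: $t3=52-20=32
after add $t2, $t2, 1: $t2=7+1=8
cmp $t2, 8  (cmp 8,8)
blt loop: not taken
halt.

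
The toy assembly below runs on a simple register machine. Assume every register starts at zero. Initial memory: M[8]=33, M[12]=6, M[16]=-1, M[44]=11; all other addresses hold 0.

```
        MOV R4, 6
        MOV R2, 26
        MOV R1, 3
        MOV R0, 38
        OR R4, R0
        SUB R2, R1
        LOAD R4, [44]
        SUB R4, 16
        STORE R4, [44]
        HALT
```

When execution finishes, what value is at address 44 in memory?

-5

R4=6
R2=26
R1=3
R0=38
R4=6|38=38
R2=26-3=23
R4=M[44]=11
R4=11-16=-5
STORE R4, [44] → M[44]=-5
halt.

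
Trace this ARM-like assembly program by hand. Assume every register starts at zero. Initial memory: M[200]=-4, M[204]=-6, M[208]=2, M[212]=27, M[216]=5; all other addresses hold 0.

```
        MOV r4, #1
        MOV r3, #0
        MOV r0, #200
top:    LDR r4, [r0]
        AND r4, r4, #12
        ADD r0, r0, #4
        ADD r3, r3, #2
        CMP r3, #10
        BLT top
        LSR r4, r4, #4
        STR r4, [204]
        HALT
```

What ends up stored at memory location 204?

r4=1
r3=0
r0=200
r4=M[200]=-4
r4=(-4)&12=12
r0=200+4=204
r3=0+2=2
CMP r3, #10  (cmp 2,10)
BLT top: taken
r4=M[204]=-6
r4=(-6)&12=8
r0=204+4=208
r3=2+2=4
CMP r3, #10  (cmp 4,10)
BLT top: taken
r4=M[208]=2
r4=2&12=0
r0=208+4=212
r3=4+2=6
CMP r3, #10  (cmp 6,10)
BLT top: taken
r4=M[212]=27
r4=27&12=8
r0=212+4=216
r3=6+2=8
CMP r3, #10  (cmp 8,10)
BLT top: taken
r4=M[216]=5
r4=5&12=4
r0=216+4=220
r3=8+2=10
CMP r3, #10  (cmp 10,10)
BLT top: not taken
r4=4>>4=0
STR r4, [204] → M[204]=0
halt.

0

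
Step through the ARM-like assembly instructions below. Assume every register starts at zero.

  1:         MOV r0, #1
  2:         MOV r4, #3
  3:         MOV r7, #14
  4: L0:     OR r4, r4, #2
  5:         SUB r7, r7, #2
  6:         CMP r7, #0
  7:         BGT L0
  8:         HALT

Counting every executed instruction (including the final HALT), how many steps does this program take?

32

after MOV r0, #1: r0=1
after MOV r4, #3: r4=3
after MOV r7, #14: r7=14
after OR r4, r4, #2: r4=3|2=3
after SUB r7, r7, #2: r7=14-2=12
CMP r7, #0  (cmp 12,0)
BGT L0: taken
after OR r4, r4, #2: r4=3|2=3
after SUB r7, r7, #2: r7=12-2=10
CMP r7, #0  (cmp 10,0)
BGT L0: taken
after OR r4, r4, #2: r4=3|2=3
after SUB r7, r7, #2: r7=10-2=8
CMP r7, #0  (cmp 8,0)
BGT L0: taken
after OR r4, r4, #2: r4=3|2=3
after SUB r7, r7, #2: r7=8-2=6
CMP r7, #0  (cmp 6,0)
BGT L0: taken
after OR r4, r4, #2: r4=3|2=3
after SUB r7, r7, #2: r7=6-2=4
CMP r7, #0  (cmp 4,0)
BGT L0: taken
after OR r4, r4, #2: r4=3|2=3
after SUB r7, r7, #2: r7=4-2=2
CMP r7, #0  (cmp 2,0)
BGT L0: taken
after OR r4, r4, #2: r4=3|2=3
after SUB r7, r7, #2: r7=2-2=0
CMP r7, #0  (cmp 0,0)
BGT L0: not taken
halt.
Total executed instructions: 32.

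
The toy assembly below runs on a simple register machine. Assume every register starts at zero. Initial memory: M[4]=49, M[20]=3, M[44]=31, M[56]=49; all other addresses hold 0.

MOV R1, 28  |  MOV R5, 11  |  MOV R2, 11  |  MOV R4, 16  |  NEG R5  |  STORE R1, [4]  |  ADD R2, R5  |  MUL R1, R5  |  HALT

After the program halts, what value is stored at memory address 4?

28

after MOV R1, 28: R1=28
after MOV R5, 11: R5=11
after MOV R2, 11: R2=11
after MOV R4, 16: R4=16
after NEG R5: R5=-(11)=-11
STORE R1, [4] → M[4]=28
after ADD R2, R5: R2=11+(-11)=0
after MUL R1, R5: R1=28*(-11)=-308
halt.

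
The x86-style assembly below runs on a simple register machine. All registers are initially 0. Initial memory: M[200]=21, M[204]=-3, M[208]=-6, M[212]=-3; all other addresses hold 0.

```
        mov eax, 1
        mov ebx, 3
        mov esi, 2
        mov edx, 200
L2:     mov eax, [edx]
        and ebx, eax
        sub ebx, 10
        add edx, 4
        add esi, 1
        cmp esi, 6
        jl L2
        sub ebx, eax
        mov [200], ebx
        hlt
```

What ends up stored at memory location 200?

eax=1
ebx=3
esi=2
edx=200
eax=M[200]=21
ebx=3&21=1
ebx=1-10=-9
edx=200+4=204
esi=2+1=3
cmp esi, 6  (cmp 3,6)
jl L2: taken
eax=M[204]=-3
ebx=(-9)&(-3)=-11
ebx=(-11)-10=-21
edx=204+4=208
esi=3+1=4
cmp esi, 6  (cmp 4,6)
jl L2: taken
eax=M[208]=-6
ebx=(-21)&(-6)=-22
ebx=(-22)-10=-32
edx=208+4=212
esi=4+1=5
cmp esi, 6  (cmp 5,6)
jl L2: taken
eax=M[212]=-3
ebx=(-32)&(-3)=-32
ebx=(-32)-10=-42
edx=212+4=216
esi=5+1=6
cmp esi, 6  (cmp 6,6)
jl L2: not taken
ebx=(-42)-(-3)=-39
mov [200], ebx → M[200]=-39
halt.

-39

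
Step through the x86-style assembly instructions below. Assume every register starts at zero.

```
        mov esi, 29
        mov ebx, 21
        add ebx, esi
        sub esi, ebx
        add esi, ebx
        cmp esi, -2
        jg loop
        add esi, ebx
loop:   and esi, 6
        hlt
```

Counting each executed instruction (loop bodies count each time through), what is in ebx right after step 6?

50

mov esi, 29 → esi=29
mov ebx, 21 → ebx=21
add ebx, esi → ebx=21+29=50
sub esi, ebx → esi=29-50=-21
add esi, ebx → esi=(-21)+50=29
cmp esi, -2  (cmp 29,-2)
After step 6: ebx = 50.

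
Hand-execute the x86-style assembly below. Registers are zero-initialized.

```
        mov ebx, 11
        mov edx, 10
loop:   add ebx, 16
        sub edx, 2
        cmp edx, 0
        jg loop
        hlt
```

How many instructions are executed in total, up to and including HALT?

mov ebx, 11 → ebx=11
mov edx, 10 → edx=10
add ebx, 16 → ebx=11+16=27
sub edx, 2 → edx=10-2=8
cmp edx, 0  (cmp 8,0)
jg loop: taken
add ebx, 16 → ebx=27+16=43
sub edx, 2 → edx=8-2=6
cmp edx, 0  (cmp 6,0)
jg loop: taken
add ebx, 16 → ebx=43+16=59
sub edx, 2 → edx=6-2=4
cmp edx, 0  (cmp 4,0)
jg loop: taken
add ebx, 16 → ebx=59+16=75
sub edx, 2 → edx=4-2=2
cmp edx, 0  (cmp 2,0)
jg loop: taken
add ebx, 16 → ebx=75+16=91
sub edx, 2 → edx=2-2=0
cmp edx, 0  (cmp 0,0)
jg loop: not taken
halt.
Total executed instructions: 23.

23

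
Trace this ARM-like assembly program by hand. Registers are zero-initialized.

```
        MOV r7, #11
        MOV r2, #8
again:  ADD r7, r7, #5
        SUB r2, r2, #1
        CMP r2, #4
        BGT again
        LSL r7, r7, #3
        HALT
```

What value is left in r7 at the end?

248

after MOV r7, #11: r7=11
after MOV r2, #8: r2=8
after ADD r7, r7, #5: r7=11+5=16
after SUB r2, r2, #1: r2=8-1=7
CMP r2, #4  (cmp 7,4)
BGT again: taken
after ADD r7, r7, #5: r7=16+5=21
after SUB r2, r2, #1: r2=7-1=6
CMP r2, #4  (cmp 6,4)
BGT again: taken
after ADD r7, r7, #5: r7=21+5=26
after SUB r2, r2, #1: r2=6-1=5
CMP r2, #4  (cmp 5,4)
BGT again: taken
after ADD r7, r7, #5: r7=26+5=31
after SUB r2, r2, #1: r2=5-1=4
CMP r2, #4  (cmp 4,4)
BGT again: not taken
after LSL r7, r7, #3: r7=31<<3=248
halt.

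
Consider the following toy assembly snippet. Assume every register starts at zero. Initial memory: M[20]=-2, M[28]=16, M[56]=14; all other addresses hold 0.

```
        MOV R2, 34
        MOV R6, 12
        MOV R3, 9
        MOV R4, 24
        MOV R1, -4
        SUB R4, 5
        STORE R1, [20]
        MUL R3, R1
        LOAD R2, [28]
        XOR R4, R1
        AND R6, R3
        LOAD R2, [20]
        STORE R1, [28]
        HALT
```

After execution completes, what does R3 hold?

MOV R2, 34 → R2=34
MOV R6, 12 → R6=12
MOV R3, 9 → R3=9
MOV R4, 24 → R4=24
MOV R1, -4 → R1=-4
SUB R4, 5 → R4=24-5=19
STORE R1, [20] → M[20]=-4
MUL R3, R1 → R3=9*(-4)=-36
LOAD R2, [28] → R2=M[28]=16
XOR R4, R1 → R4=19^(-4)=-17
AND R6, R3 → R6=12&(-36)=12
LOAD R2, [20] → R2=M[20]=-4
STORE R1, [28] → M[28]=-4
halt.

-36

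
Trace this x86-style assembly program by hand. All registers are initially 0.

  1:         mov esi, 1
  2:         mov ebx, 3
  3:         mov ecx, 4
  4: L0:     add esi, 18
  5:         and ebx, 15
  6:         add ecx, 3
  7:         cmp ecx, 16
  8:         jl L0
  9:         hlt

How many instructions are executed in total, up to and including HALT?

mov esi, 1 → esi=1
mov ebx, 3 → ebx=3
mov ecx, 4 → ecx=4
add esi, 18 → esi=1+18=19
and ebx, 15 → ebx=3&15=3
add ecx, 3 → ecx=4+3=7
cmp ecx, 16  (cmp 7,16)
jl L0: taken
add esi, 18 → esi=19+18=37
and ebx, 15 → ebx=3&15=3
add ecx, 3 → ecx=7+3=10
cmp ecx, 16  (cmp 10,16)
jl L0: taken
add esi, 18 → esi=37+18=55
and ebx, 15 → ebx=3&15=3
add ecx, 3 → ecx=10+3=13
cmp ecx, 16  (cmp 13,16)
jl L0: taken
add esi, 18 → esi=55+18=73
and ebx, 15 → ebx=3&15=3
add ecx, 3 → ecx=13+3=16
cmp ecx, 16  (cmp 16,16)
jl L0: not taken
halt.
Total executed instructions: 24.

24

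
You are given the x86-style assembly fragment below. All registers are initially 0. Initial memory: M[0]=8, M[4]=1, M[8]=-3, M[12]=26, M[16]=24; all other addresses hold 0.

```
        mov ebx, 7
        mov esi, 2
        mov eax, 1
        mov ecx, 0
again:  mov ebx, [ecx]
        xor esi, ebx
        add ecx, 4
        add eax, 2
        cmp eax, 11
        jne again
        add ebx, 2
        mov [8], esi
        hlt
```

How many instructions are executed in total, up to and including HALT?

after mov ebx, 7: ebx=7
after mov esi, 2: esi=2
after mov eax, 1: eax=1
after mov ecx, 0: ecx=0
after mov ebx, [ecx]: ebx=M[0]=8
after xor esi, ebx: esi=2^8=10
after add ecx, 4: ecx=0+4=4
after add eax, 2: eax=1+2=3
cmp eax, 11  (cmp 3,11)
jne again: taken
after mov ebx, [ecx]: ebx=M[4]=1
after xor esi, ebx: esi=10^1=11
after add ecx, 4: ecx=4+4=8
after add eax, 2: eax=3+2=5
cmp eax, 11  (cmp 5,11)
jne again: taken
after mov ebx, [ecx]: ebx=M[8]=-3
after xor esi, ebx: esi=11^(-3)=-10
after add ecx, 4: ecx=8+4=12
after add eax, 2: eax=5+2=7
cmp eax, 11  (cmp 7,11)
jne again: taken
after mov ebx, [ecx]: ebx=M[12]=26
after xor esi, ebx: esi=(-10)^26=-20
after add ecx, 4: ecx=12+4=16
after add eax, 2: eax=7+2=9
cmp eax, 11  (cmp 9,11)
jne again: taken
after mov ebx, [ecx]: ebx=M[16]=24
after xor esi, ebx: esi=(-20)^24=-12
after add ecx, 4: ecx=16+4=20
after add eax, 2: eax=9+2=11
cmp eax, 11  (cmp 11,11)
jne again: not taken
after add ebx, 2: ebx=24+2=26
mov [8], esi → M[8]=-12
halt.
Total executed instructions: 37.

37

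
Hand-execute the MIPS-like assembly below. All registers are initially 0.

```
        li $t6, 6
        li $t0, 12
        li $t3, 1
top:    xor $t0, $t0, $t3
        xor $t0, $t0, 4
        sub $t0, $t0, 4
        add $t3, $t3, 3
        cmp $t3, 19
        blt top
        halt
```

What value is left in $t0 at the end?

after li $t6, 6: $t6=6
after li $t0, 12: $t0=12
after li $t3, 1: $t3=1
after xor $t0, $t0, $t3: $t0=12^1=13
after xor $t0, $t0, 4: $t0=13^4=9
after sub $t0, $t0, 4: $t0=9-4=5
after add $t3, $t3, 3: $t3=1+3=4
cmp $t3, 19  (cmp 4,19)
blt top: taken
after xor $t0, $t0, $t3: $t0=5^4=1
after xor $t0, $t0, 4: $t0=1^4=5
after sub $t0, $t0, 4: $t0=5-4=1
after add $t3, $t3, 3: $t3=4+3=7
cmp $t3, 19  (cmp 7,19)
blt top: taken
after xor $t0, $t0, $t3: $t0=1^7=6
after xor $t0, $t0, 4: $t0=6^4=2
after sub $t0, $t0, 4: $t0=2-4=-2
after add $t3, $t3, 3: $t3=7+3=10
cmp $t3, 19  (cmp 10,19)
blt top: taken
after xor $t0, $t0, $t3: $t0=(-2)^10=-12
after xor $t0, $t0, 4: $t0=(-12)^4=-16
after sub $t0, $t0, 4: $t0=(-16)-4=-20
after add $t3, $t3, 3: $t3=10+3=13
cmp $t3, 19  (cmp 13,19)
blt top: taken
after xor $t0, $t0, $t3: $t0=(-20)^13=-31
after xor $t0, $t0, 4: $t0=(-31)^4=-27
after sub $t0, $t0, 4: $t0=(-27)-4=-31
after add $t3, $t3, 3: $t3=13+3=16
cmp $t3, 19  (cmp 16,19)
blt top: taken
after xor $t0, $t0, $t3: $t0=(-31)^16=-15
after xor $t0, $t0, 4: $t0=(-15)^4=-11
after sub $t0, $t0, 4: $t0=(-11)-4=-15
after add $t3, $t3, 3: $t3=16+3=19
cmp $t3, 19  (cmp 19,19)
blt top: not taken
halt.

-15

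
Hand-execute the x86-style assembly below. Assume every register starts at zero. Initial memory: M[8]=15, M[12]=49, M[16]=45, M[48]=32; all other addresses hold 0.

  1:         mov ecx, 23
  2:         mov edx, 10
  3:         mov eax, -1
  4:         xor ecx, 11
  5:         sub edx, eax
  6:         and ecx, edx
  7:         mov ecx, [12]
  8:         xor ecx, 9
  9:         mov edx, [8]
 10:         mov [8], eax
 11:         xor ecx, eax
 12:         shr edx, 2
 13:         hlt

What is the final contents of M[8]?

-1

ecx=23
edx=10
eax=-1
ecx=23^11=28
edx=10-(-1)=11
ecx=28&11=8
ecx=M[12]=49
ecx=49^9=56
edx=M[8]=15
mov [8], eax → M[8]=-1
ecx=56^(-1)=-57
edx=15>>2=3
halt.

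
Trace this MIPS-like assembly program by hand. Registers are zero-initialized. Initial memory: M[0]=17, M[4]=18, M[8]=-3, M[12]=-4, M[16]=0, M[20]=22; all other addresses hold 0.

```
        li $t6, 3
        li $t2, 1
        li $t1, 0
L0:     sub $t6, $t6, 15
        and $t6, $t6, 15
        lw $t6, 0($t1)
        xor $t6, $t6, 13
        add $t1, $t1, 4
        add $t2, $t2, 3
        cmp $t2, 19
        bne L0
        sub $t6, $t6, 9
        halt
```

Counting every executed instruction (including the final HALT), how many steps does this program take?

53

li $t6, 3 → $t6=3
li $t2, 1 → $t2=1
li $t1, 0 → $t1=0
sub $t6, $t6, 15 → $t6=3-15=-12
and $t6, $t6, 15 → $t6=(-12)&15=4
lw $t6, 0($t1) → $t6=M[0]=17
xor $t6, $t6, 13 → $t6=17^13=28
add $t1, $t1, 4 → $t1=0+4=4
add $t2, $t2, 3 → $t2=1+3=4
cmp $t2, 19  (cmp 4,19)
bne L0: taken
sub $t6, $t6, 15 → $t6=28-15=13
and $t6, $t6, 15 → $t6=13&15=13
lw $t6, 0($t1) → $t6=M[4]=18
xor $t6, $t6, 13 → $t6=18^13=31
add $t1, $t1, 4 → $t1=4+4=8
add $t2, $t2, 3 → $t2=4+3=7
cmp $t2, 19  (cmp 7,19)
bne L0: taken
sub $t6, $t6, 15 → $t6=31-15=16
and $t6, $t6, 15 → $t6=16&15=0
lw $t6, 0($t1) → $t6=M[8]=-3
xor $t6, $t6, 13 → $t6=(-3)^13=-16
add $t1, $t1, 4 → $t1=8+4=12
add $t2, $t2, 3 → $t2=7+3=10
cmp $t2, 19  (cmp 10,19)
bne L0: taken
sub $t6, $t6, 15 → $t6=(-16)-15=-31
and $t6, $t6, 15 → $t6=(-31)&15=1
lw $t6, 0($t1) → $t6=M[12]=-4
xor $t6, $t6, 13 → $t6=(-4)^13=-15
add $t1, $t1, 4 → $t1=12+4=16
add $t2, $t2, 3 → $t2=10+3=13
cmp $t2, 19  (cmp 13,19)
bne L0: taken
sub $t6, $t6, 15 → $t6=(-15)-15=-30
and $t6, $t6, 15 → $t6=(-30)&15=2
lw $t6, 0($t1) → $t6=M[16]=0
xor $t6, $t6, 13 → $t6=0^13=13
add $t1, $t1, 4 → $t1=16+4=20
add $t2, $t2, 3 → $t2=13+3=16
cmp $t2, 19  (cmp 16,19)
bne L0: taken
sub $t6, $t6, 15 → $t6=13-15=-2
and $t6, $t6, 15 → $t6=(-2)&15=14
lw $t6, 0($t1) → $t6=M[20]=22
xor $t6, $t6, 13 → $t6=22^13=27
add $t1, $t1, 4 → $t1=20+4=24
add $t2, $t2, 3 → $t2=16+3=19
cmp $t2, 19  (cmp 19,19)
bne L0: not taken
sub $t6, $t6, 9 → $t6=27-9=18
halt.
Total executed instructions: 53.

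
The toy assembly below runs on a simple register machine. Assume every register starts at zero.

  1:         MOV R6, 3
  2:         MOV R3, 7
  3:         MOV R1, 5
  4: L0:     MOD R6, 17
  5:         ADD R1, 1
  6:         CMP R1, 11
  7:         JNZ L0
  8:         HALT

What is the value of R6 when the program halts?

MOV R6, 3 → R6=3
MOV R3, 7 → R3=7
MOV R1, 5 → R1=5
MOD R6, 17 → R6=3%17=3
ADD R1, 1 → R1=5+1=6
CMP R1, 11  (cmp 6,11)
JNZ L0: taken
MOD R6, 17 → R6=3%17=3
ADD R1, 1 → R1=6+1=7
CMP R1, 11  (cmp 7,11)
JNZ L0: taken
MOD R6, 17 → R6=3%17=3
ADD R1, 1 → R1=7+1=8
CMP R1, 11  (cmp 8,11)
JNZ L0: taken
MOD R6, 17 → R6=3%17=3
ADD R1, 1 → R1=8+1=9
CMP R1, 11  (cmp 9,11)
JNZ L0: taken
MOD R6, 17 → R6=3%17=3
ADD R1, 1 → R1=9+1=10
CMP R1, 11  (cmp 10,11)
JNZ L0: taken
MOD R6, 17 → R6=3%17=3
ADD R1, 1 → R1=10+1=11
CMP R1, 11  (cmp 11,11)
JNZ L0: not taken
halt.

3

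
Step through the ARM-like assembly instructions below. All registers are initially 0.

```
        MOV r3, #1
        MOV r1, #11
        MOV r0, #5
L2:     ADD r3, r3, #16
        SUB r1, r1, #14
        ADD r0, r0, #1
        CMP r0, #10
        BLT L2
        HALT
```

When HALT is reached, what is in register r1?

-59

after MOV r3, #1: r3=1
after MOV r1, #11: r1=11
after MOV r0, #5: r0=5
after ADD r3, r3, #16: r3=1+16=17
after SUB r1, r1, #14: r1=11-14=-3
after ADD r0, r0, #1: r0=5+1=6
CMP r0, #10  (cmp 6,10)
BLT L2: taken
after ADD r3, r3, #16: r3=17+16=33
after SUB r1, r1, #14: r1=(-3)-14=-17
after ADD r0, r0, #1: r0=6+1=7
CMP r0, #10  (cmp 7,10)
BLT L2: taken
after ADD r3, r3, #16: r3=33+16=49
after SUB r1, r1, #14: r1=(-17)-14=-31
after ADD r0, r0, #1: r0=7+1=8
CMP r0, #10  (cmp 8,10)
BLT L2: taken
after ADD r3, r3, #16: r3=49+16=65
after SUB r1, r1, #14: r1=(-31)-14=-45
after ADD r0, r0, #1: r0=8+1=9
CMP r0, #10  (cmp 9,10)
BLT L2: taken
after ADD r3, r3, #16: r3=65+16=81
after SUB r1, r1, #14: r1=(-45)-14=-59
after ADD r0, r0, #1: r0=9+1=10
CMP r0, #10  (cmp 10,10)
BLT L2: not taken
halt.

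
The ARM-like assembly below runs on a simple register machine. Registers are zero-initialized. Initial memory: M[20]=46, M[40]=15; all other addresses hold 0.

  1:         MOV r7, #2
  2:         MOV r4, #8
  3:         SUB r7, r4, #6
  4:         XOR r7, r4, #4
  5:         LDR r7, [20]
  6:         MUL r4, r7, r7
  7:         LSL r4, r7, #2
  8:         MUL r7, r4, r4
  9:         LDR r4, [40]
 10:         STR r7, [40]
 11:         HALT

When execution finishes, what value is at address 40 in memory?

33856

after MOV r7, #2: r7=2
after MOV r4, #8: r4=8
after SUB r7, r4, #6: r7=8-6=2
after XOR r7, r4, #4: r7=8^4=12
after LDR r7, [20]: r7=M[20]=46
after MUL r4, r7, r7: r4=46*46=2116
after LSL r4, r7, #2: r4=46<<2=184
after MUL r7, r4, r4: r7=184*184=33856
after LDR r4, [40]: r4=M[40]=15
STR r7, [40] → M[40]=33856
halt.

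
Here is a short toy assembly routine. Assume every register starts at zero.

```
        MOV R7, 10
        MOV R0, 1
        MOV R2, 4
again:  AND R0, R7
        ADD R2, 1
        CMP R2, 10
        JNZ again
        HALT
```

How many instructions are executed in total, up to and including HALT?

MOV R7, 10 → R7=10
MOV R0, 1 → R0=1
MOV R2, 4 → R2=4
AND R0, R7 → R0=1&10=0
ADD R2, 1 → R2=4+1=5
CMP R2, 10  (cmp 5,10)
JNZ again: taken
AND R0, R7 → R0=0&10=0
ADD R2, 1 → R2=5+1=6
CMP R2, 10  (cmp 6,10)
JNZ again: taken
AND R0, R7 → R0=0&10=0
ADD R2, 1 → R2=6+1=7
CMP R2, 10  (cmp 7,10)
JNZ again: taken
AND R0, R7 → R0=0&10=0
ADD R2, 1 → R2=7+1=8
CMP R2, 10  (cmp 8,10)
JNZ again: taken
AND R0, R7 → R0=0&10=0
ADD R2, 1 → R2=8+1=9
CMP R2, 10  (cmp 9,10)
JNZ again: taken
AND R0, R7 → R0=0&10=0
ADD R2, 1 → R2=9+1=10
CMP R2, 10  (cmp 10,10)
JNZ again: not taken
halt.
Total executed instructions: 28.

28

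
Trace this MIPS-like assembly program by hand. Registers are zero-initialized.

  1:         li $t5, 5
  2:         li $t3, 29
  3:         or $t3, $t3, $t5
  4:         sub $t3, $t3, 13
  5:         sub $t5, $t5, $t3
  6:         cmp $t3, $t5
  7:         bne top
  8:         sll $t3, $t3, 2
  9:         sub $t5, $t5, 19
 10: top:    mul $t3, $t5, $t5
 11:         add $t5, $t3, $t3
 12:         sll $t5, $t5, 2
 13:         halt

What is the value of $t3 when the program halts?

121

after li $t5, 5: $t5=5
after li $t3, 29: $t3=29
after or $t3, $t3, $t5: $t3=29|5=29
after sub $t3, $t3, 13: $t3=29-13=16
after sub $t5, $t5, $t3: $t5=5-16=-11
cmp $t3, $t5  (cmp 16,-11)
bne top: taken
after mul $t3, $t5, $t5: $t3=(-11)*(-11)=121
after add $t5, $t3, $t3: $t5=121+121=242
after sll $t5, $t5, 2: $t5=242<<2=968
halt.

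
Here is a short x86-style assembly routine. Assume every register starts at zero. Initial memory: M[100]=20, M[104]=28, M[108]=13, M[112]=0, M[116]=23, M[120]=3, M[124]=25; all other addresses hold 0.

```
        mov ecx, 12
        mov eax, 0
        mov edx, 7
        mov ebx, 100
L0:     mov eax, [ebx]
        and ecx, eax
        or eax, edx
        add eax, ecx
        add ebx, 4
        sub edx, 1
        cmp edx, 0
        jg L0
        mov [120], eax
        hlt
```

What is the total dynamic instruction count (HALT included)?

62

after mov ecx, 12: ecx=12
after mov eax, 0: eax=0
after mov edx, 7: edx=7
after mov ebx, 100: ebx=100
after mov eax, [ebx]: eax=M[100]=20
after and ecx, eax: ecx=12&20=4
after or eax, edx: eax=20|7=23
after add eax, ecx: eax=23+4=27
after add ebx, 4: ebx=100+4=104
after sub edx, 1: edx=7-1=6
cmp edx, 0  (cmp 6,0)
jg L0: taken
after mov eax, [ebx]: eax=M[104]=28
after and ecx, eax: ecx=4&28=4
after or eax, edx: eax=28|6=30
after add eax, ecx: eax=30+4=34
after add ebx, 4: ebx=104+4=108
after sub edx, 1: edx=6-1=5
cmp edx, 0  (cmp 5,0)
jg L0: taken
after mov eax, [ebx]: eax=M[108]=13
after and ecx, eax: ecx=4&13=4
after or eax, edx: eax=13|5=13
after add eax, ecx: eax=13+4=17
after add ebx, 4: ebx=108+4=112
after sub edx, 1: edx=5-1=4
cmp edx, 0  (cmp 4,0)
jg L0: taken
after mov eax, [ebx]: eax=M[112]=0
after and ecx, eax: ecx=4&0=0
after or eax, edx: eax=0|4=4
after add eax, ecx: eax=4+0=4
after add ebx, 4: ebx=112+4=116
after sub edx, 1: edx=4-1=3
cmp edx, 0  (cmp 3,0)
jg L0: taken
after mov eax, [ebx]: eax=M[116]=23
after and ecx, eax: ecx=0&23=0
after or eax, edx: eax=23|3=23
after add eax, ecx: eax=23+0=23
after add ebx, 4: ebx=116+4=120
after sub edx, 1: edx=3-1=2
cmp edx, 0  (cmp 2,0)
jg L0: taken
after mov eax, [ebx]: eax=M[120]=3
after and ecx, eax: ecx=0&3=0
after or eax, edx: eax=3|2=3
after add eax, ecx: eax=3+0=3
after add ebx, 4: ebx=120+4=124
after sub edx, 1: edx=2-1=1
cmp edx, 0  (cmp 1,0)
jg L0: taken
after mov eax, [ebx]: eax=M[124]=25
after and ecx, eax: ecx=0&25=0
after or eax, edx: eax=25|1=25
after add eax, ecx: eax=25+0=25
after add ebx, 4: ebx=124+4=128
after sub edx, 1: edx=1-1=0
cmp edx, 0  (cmp 0,0)
jg L0: not taken
mov [120], eax → M[120]=25
halt.
Total executed instructions: 62.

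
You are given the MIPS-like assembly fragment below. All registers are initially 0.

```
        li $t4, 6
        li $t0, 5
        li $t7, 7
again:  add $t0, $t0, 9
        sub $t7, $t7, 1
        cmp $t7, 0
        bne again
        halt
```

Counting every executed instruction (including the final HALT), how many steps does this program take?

32

li $t4, 6 → $t4=6
li $t0, 5 → $t0=5
li $t7, 7 → $t7=7
add $t0, $t0, 9 → $t0=5+9=14
sub $t7, $t7, 1 → $t7=7-1=6
cmp $t7, 0  (cmp 6,0)
bne again: taken
add $t0, $t0, 9 → $t0=14+9=23
sub $t7, $t7, 1 → $t7=6-1=5
cmp $t7, 0  (cmp 5,0)
bne again: taken
add $t0, $t0, 9 → $t0=23+9=32
sub $t7, $t7, 1 → $t7=5-1=4
cmp $t7, 0  (cmp 4,0)
bne again: taken
add $t0, $t0, 9 → $t0=32+9=41
sub $t7, $t7, 1 → $t7=4-1=3
cmp $t7, 0  (cmp 3,0)
bne again: taken
add $t0, $t0, 9 → $t0=41+9=50
sub $t7, $t7, 1 → $t7=3-1=2
cmp $t7, 0  (cmp 2,0)
bne again: taken
add $t0, $t0, 9 → $t0=50+9=59
sub $t7, $t7, 1 → $t7=2-1=1
cmp $t7, 0  (cmp 1,0)
bne again: taken
add $t0, $t0, 9 → $t0=59+9=68
sub $t7, $t7, 1 → $t7=1-1=0
cmp $t7, 0  (cmp 0,0)
bne again: not taken
halt.
Total executed instructions: 32.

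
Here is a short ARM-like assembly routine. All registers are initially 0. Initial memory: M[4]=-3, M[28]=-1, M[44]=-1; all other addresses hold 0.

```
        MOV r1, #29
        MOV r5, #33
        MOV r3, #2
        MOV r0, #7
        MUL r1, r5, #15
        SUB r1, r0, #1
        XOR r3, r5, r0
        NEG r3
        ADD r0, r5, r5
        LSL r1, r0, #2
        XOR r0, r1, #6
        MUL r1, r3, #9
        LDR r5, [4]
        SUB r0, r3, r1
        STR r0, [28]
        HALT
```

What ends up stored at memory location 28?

304

after MOV r1, #29: r1=29
after MOV r5, #33: r5=33
after MOV r3, #2: r3=2
after MOV r0, #7: r0=7
after MUL r1, r5, #15: r1=33*15=495
after SUB r1, r0, #1: r1=7-1=6
after XOR r3, r5, r0: r3=33^7=38
after NEG r3: r3=-(38)=-38
after ADD r0, r5, r5: r0=33+33=66
after LSL r1, r0, #2: r1=66<<2=264
after XOR r0, r1, #6: r0=264^6=270
after MUL r1, r3, #9: r1=(-38)*9=-342
after LDR r5, [4]: r5=M[4]=-3
after SUB r0, r3, r1: r0=(-38)-(-342)=304
STR r0, [28] → M[28]=304
halt.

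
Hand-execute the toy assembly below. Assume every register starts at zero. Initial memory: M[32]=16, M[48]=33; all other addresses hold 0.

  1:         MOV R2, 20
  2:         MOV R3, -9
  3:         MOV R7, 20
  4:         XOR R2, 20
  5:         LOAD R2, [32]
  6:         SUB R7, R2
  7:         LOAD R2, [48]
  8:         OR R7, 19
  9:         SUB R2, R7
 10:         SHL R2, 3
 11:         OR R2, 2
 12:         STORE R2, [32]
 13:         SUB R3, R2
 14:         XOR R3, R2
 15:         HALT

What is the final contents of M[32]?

82

R2=20
R3=-9
R7=20
R2=20^20=0
R2=M[32]=16
R7=20-16=4
R2=M[48]=33
R7=4|19=23
R2=33-23=10
R2=10<<3=80
R2=80|2=82
STORE R2, [32] → M[32]=82
R3=(-9)-82=-91
R3=(-91)^82=-9
halt.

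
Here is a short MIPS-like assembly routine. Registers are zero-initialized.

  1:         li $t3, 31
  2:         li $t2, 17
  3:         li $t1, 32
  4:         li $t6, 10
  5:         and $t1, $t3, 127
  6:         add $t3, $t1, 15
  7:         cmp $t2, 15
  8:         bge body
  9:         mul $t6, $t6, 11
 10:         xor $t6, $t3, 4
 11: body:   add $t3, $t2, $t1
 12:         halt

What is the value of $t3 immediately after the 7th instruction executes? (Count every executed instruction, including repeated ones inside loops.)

$t3=31
$t2=17
$t1=32
$t6=10
$t1=31&127=31
$t3=31+15=46
cmp $t2, 15  (cmp 17,15)
After step 7: $t3 = 46.

46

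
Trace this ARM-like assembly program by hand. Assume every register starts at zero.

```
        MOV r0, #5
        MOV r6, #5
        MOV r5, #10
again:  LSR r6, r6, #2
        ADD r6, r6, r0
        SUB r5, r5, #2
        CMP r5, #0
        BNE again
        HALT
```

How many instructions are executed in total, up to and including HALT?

MOV r0, #5 → r0=5
MOV r6, #5 → r6=5
MOV r5, #10 → r5=10
LSR r6, r6, #2 → r6=5>>2=1
ADD r6, r6, r0 → r6=1+5=6
SUB r5, r5, #2 → r5=10-2=8
CMP r5, #0  (cmp 8,0)
BNE again: taken
LSR r6, r6, #2 → r6=6>>2=1
ADD r6, r6, r0 → r6=1+5=6
SUB r5, r5, #2 → r5=8-2=6
CMP r5, #0  (cmp 6,0)
BNE again: taken
LSR r6, r6, #2 → r6=6>>2=1
ADD r6, r6, r0 → r6=1+5=6
SUB r5, r5, #2 → r5=6-2=4
CMP r5, #0  (cmp 4,0)
BNE again: taken
LSR r6, r6, #2 → r6=6>>2=1
ADD r6, r6, r0 → r6=1+5=6
SUB r5, r5, #2 → r5=4-2=2
CMP r5, #0  (cmp 2,0)
BNE again: taken
LSR r6, r6, #2 → r6=6>>2=1
ADD r6, r6, r0 → r6=1+5=6
SUB r5, r5, #2 → r5=2-2=0
CMP r5, #0  (cmp 0,0)
BNE again: not taken
halt.
Total executed instructions: 29.

29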